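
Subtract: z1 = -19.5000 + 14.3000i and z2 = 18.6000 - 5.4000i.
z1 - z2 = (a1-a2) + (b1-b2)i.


Real: -19.5 - 18.6 = -38.1
Imag: 14.3 + 5.4 = 19.7

-38.1000 + 19.7000i


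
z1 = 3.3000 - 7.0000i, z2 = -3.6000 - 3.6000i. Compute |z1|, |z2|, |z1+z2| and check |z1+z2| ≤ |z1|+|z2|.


|z1| = sqrt(3.3^2 + (-7)^2) = sqrt(59.89) = 7.7389
|z2| = sqrt((-3.6)^2 + (-3.6)^2) = sqrt(25.92) = 5.0912
z1+z2 = -0.3000 - 10.6000i
|z1+z2| = sqrt(112.45) = 10.6042
|z1|+|z2| = 7.7389 + 5.0912 = 12.8301

|z1+z2| = 10.6042 ≤ |z1|+|z2| = 12.8301 (verified)


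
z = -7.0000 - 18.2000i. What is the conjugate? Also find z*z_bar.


z_bar = -7.0000 + 18.2000i
z*z_bar = (-7)^2 + (-18.2)^2 = 49 + 331.24 = 380.24

z_bar = -7.0000 + 18.2000i, z*z_bar = 380.24


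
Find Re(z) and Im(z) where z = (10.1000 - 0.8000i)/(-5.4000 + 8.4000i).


Multiply by conjugate: (10.1000 - 0.8000i)(-5.4000 - 8.4000i) / ((-5.4)^2 + 8.4^2)
Numerator real = 10.1*(-5.4) - (0.8)*8.4 = -61.26
Numerator imag = -0.8*(-5.4) - 10.1*8.4 = -80.52
Denominator = 99.72
Re(z) = -61.26/99.72 = -0.6143
Im(z) = -80.52/99.72 = -0.8075

Re(z) = -0.6143, Im(z) = -0.8075


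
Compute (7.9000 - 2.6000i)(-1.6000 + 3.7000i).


Real = 7.9*(-1.6) - (-2.6)*3.7 = -12.64 - (-9.62) = -3.02
Imag = 7.9*3.7 - (1.6)*(-2.6) = 29.23 + 4.16 = 33.39

-3.0200 + 33.3900i


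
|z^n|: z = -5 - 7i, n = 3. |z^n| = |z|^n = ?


|z| = sqrt(25+49) = sqrt(74) = 8.6023
|z^3| = |z|^3 = (sqrt(74))^3 = 74*sqrt(74)

|z^3| = 74*sqrt(74) ≈ 636.5721


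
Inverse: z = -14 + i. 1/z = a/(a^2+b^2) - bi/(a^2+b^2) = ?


|z|^2 = 196+1 = 197
1/z = (-14 - 1i)/197

1/z = -0.0711 - 0.0051i


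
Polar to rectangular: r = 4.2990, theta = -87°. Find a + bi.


a = 4.2990*cos(-87°) = 4.2990*0.05234 = 0.2250
b = 4.2990*sin(-87°) = 4.2990*(-0.99863) = -4.2931

0.2250 - 4.2931i


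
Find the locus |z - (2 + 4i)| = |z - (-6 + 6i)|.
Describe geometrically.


Equal distances means the locus is the perpendicular bisector of z1 and z2.
Midpoint = ((2+(-6))/2, (4+6)/2) = (-2.0000, 5.0000)

Perpendicular bisector through (-2.0000, 5.0000)


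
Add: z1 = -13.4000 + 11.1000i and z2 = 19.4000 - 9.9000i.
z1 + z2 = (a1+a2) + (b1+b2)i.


Real: -13.4 + 19.4 = 6
Imag: 11.1 - 9.9 = 1.2

6.0000 + 1.2000i


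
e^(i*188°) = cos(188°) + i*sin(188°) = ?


cos(188°) = -0.9903
sin(188°) = -0.1392

e^(i*188°) = -0.9903 - 0.1392i


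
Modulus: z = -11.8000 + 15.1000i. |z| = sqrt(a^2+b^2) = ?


|z| = sqrt((-11.8)^2 + 15.1^2) = sqrt(139.24 + 228.01) = sqrt(367.25) = 19.1638

|z| = 19.1638


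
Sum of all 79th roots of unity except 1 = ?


With w = e^(2*pi*i/79), all 79 of the 79th roots of unity w^0 = 1, w, ..., w^(78) sum to 0: 1 + w + ... + w^(78) = (1 - w^79)/(1 - w) = 0 since w^79 = 1, w ≠ 1.
Removing the root 1: w + w^2 + ... + w^(78) = 0 - 1 = -1

Sum = -1


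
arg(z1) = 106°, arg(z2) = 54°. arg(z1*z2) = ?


arg(z1*z2) = 106° + 54° = 160°
Normalized to (-180°, 180°]: 160°

160°


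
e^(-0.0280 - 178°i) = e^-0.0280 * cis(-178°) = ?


e^-0.0280 = 0.9724
cos(-178°) = -0.9994
sin(-178°) = -0.0349
Real = 0.9724*(-0.9994) = -0.9718
Imag = 0.9724*(-0.0349) = -0.0339

-0.9718 - 0.0339i


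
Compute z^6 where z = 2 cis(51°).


r^6 = 2^6 = 64
n*theta = 6*51° = 306° = 306° (mod 360)
a = 64*cos(306°) = 37.6183
b = 64*sin(306°) = -51.7771

64 cis(306°) = 37.6183 - 51.7771i


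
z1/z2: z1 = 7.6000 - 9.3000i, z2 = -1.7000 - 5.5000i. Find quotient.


Conjugate of z2 = -1.7000 + 5.5000i
Numerator: (7.6000 - 9.3000i)(-1.7000 + 5.5000i) = 38.2300 + 57.6100i
Denominator: (-1.7)^2 + (-5.5)^2 = 33.14
Result = (38.2300 + 57.6100i)/33.14

1.1536 + 1.7384i


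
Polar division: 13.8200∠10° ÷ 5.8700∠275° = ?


r = 13.8200 / 5.8700 = 2.3543
theta = 10° - 275° = -265° = 95° (mod 360)

2.3543 cis(95°)


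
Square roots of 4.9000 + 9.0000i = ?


|z| = sqrt(24.01+81) = 10.2474
sqrt((|z|+a)/2) = sqrt((10.2474+4.9)/2) = sqrt(7.5737) = 2.7520
sqrt((|z|-a)/2) = sqrt((10.2474-4.9)/2) = sqrt(2.6737) = 1.6352

±(2.7520 + 1.6352i) i.e. 2.7520 + 1.6352i and -2.7520 - 1.6352i


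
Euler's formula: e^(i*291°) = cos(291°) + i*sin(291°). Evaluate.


cos(291°) = 0.3584
sin(291°) = -0.9336

e^(i*291°) = 0.3584 - 0.9336i


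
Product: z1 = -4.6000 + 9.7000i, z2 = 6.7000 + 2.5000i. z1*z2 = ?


Real = -4.6*6.7 - 9.7*2.5 = -30.82 - 24.25 = -55.07
Imag = -4.6*2.5 + 6.7*9.7 = -11.5 + 64.99 = 53.49

-55.0700 + 53.4900i


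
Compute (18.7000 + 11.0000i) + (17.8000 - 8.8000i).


Real: 18.7 + 17.8 = 36.5
Imag: 11 - 8.8 = 2.2

36.5000 + 2.2000i


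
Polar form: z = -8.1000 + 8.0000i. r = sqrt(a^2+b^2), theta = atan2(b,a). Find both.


r = sqrt(65.61+64) = sqrt(129.61) = 11.3846
theta = atan2(8, -8.1) = 135.3559 degrees

r = 11.3846, theta = 135.3559 degrees


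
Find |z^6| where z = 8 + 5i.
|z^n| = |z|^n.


|z| = sqrt(64+25) = sqrt(89) = 9.4340
|z^6| = |z|^6 = (sqrt(89))^6 = 89^3 = 704969

|z^6| = 704969


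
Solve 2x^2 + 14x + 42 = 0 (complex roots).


disc = 14^2 - 4*2*42 = 196 - 336 = -140
sqrt(|disc|) = sqrt(140) = 11.8322
Real part = -14/(2*2) = -3.5000
Imag part = 11.8322/(2*2) = 2.9580

-3.5000 ± 2.9580i


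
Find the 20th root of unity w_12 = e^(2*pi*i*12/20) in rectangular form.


Angle = 360*12/20 = 216°
a = cos(216°) = -0.8090
b = sin(216°) = -0.5878

-0.8090 - 0.5878i


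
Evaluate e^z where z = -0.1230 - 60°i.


e^-0.1230 = 0.88426
cos(-60°) = 0.5
sin(-60°) = -0.866
Real = 0.88426*0.5 = 0.4421
Imag = 0.88426*(-0.866) = -0.7658

0.4421 - 0.7658i


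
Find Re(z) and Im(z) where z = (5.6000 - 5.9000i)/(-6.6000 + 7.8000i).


Multiply by conjugate: (5.6000 - 5.9000i)(-6.6000 - 7.8000i) / ((-6.6)^2 + 7.8^2)
Numerator real = 5.6*(-6.6) - (5.9)*7.8 = -82.98
Numerator imag = -5.9*(-6.6) - 5.6*7.8 = -4.74
Denominator = 104.4
Re(z) = -82.98/104.4 = -0.7948
Im(z) = -4.74/104.4 = -0.0454

Re(z) = -0.7948, Im(z) = -0.0454


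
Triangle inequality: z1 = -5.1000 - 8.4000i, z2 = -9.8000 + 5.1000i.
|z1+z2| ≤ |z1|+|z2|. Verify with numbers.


|z1| = sqrt((-5.1)^2 + (-8.4)^2) = sqrt(96.57) = 9.8270
|z2| = sqrt((-9.8)^2 + 5.1^2) = sqrt(122.05) = 11.0476
z1+z2 = -14.9000 - 3.3000i
|z1+z2| = sqrt(232.9) = 15.2611
|z1|+|z2| = 9.8270 + 11.0476 = 20.8746

|z1+z2| = 15.2611 ≤ |z1|+|z2| = 20.8746 (verified)


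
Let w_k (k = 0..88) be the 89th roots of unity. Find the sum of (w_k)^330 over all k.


The roots are w_k = w^k with w = e^(2*pi*i/89), and (w^k)^330 = (w^330)^k.
So S = 1 + u + u^2 + ... + u^(88) with u = w^330.
330 = 3*89 + 63, so 330 is not a multiple of 89: u = (w^89)^3 * w^63 = w^63 ≠ 1 (w is a primitive 89th root), while u^89 = (w^89)^330 = 1.
Geometric series: S = (1 - u^89)/(1 - u) = (1 - 1)/(1 - u) = 0

S = 0


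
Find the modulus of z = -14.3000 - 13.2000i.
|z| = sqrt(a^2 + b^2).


|z| = sqrt((-14.3)^2 + (-13.2)^2) = sqrt(204.49 + 174.24) = sqrt(378.73) = 19.4610

|z| = 19.4610


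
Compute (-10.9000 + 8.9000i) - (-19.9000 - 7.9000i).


Real: -10.9 + 19.9 = 9
Imag: 8.9 + 7.9 = 16.8

9.0000 + 16.8000i


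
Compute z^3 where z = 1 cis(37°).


r^3 = 1^3 = 1
n*theta = 3*37° = 111° = 111° (mod 360)
a = 1*cos(111°) = -0.3584
b = 1*sin(111°) = 0.9336

1 cis(111°) = -0.3584 + 0.9336i


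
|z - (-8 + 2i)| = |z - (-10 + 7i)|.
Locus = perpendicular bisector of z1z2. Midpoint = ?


Equal distances means the locus is the perpendicular bisector of z1 and z2.
Midpoint = ((-8+(-10))/2, (2+7)/2) = (-9.0000, 4.5000)

Perpendicular bisector through (-9.0000, 4.5000)


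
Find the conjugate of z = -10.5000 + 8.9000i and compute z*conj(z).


z_bar = -10.5000 - 8.9000i
z*z_bar = (-10.5)^2 + 8.9^2 = 110.25 + 79.21 = 189.46

z_bar = -10.5000 - 8.9000i, z*z_bar = 189.46


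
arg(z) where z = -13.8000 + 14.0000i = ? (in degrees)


Re = -13.8, Im = 14
arg = atan2(14, -13.8) = 134.5878 degrees

arg(z) = 134.5878 degrees


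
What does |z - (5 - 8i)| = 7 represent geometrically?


|z - z0| = r is a circle with center z0 and radius r.
Center = (5, -8), radius = 7

Circle with center (5, -8) and radius 7


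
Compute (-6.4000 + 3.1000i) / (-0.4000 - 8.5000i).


Conjugate of z2 = -0.4000 + 8.5000i
Numerator: (-6.4000 + 3.1000i)(-0.4000 + 8.5000i) = -23.7900 - 55.6400i
Denominator: (-0.4)^2 + (-8.5)^2 = 72.41
Result = (-23.7900 - 55.6400i)/72.41

-0.3285 - 0.7684i


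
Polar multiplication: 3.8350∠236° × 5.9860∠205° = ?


r = 3.8350 * 5.9860 = 22.9563
theta = 236° + 205° = 441° = 81° (mod 360)

22.9563 cis(81°)


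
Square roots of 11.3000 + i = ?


|z| = sqrt(127.69+1) = 11.3442
sqrt((|z|+a)/2) = sqrt((11.3442+11.3)/2) = sqrt(11.3221) = 3.3648
sqrt((|z|-a)/2) = sqrt((11.3442-11.3)/2) = sqrt(0.0221) = 0.1486

±(3.3648 + 0.1486i) i.e. 3.3648 + 0.1486i and -3.3648 - 0.1486i


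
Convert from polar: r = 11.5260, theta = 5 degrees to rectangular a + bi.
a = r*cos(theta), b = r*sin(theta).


a = 11.5260*cos(5°) = 11.5260*0.99619 = 11.4821
b = 11.5260*sin(5°) = 11.5260*0.08716 = 1.0046

11.4821 + 1.0046i


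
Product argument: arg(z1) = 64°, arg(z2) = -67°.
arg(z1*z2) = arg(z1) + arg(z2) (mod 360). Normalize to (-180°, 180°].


arg(z1*z2) = 64° - 67° = -3°
Normalized to (-180°, 180°]: -3°

-3°


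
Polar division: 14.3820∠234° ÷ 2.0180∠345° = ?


r = 14.3820 / 2.0180 = 7.1269
theta = 234° - 345° = -111° = 249° (mod 360)

7.1269 cis(249°)


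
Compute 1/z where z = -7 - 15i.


|z|^2 = 49+225 = 274
1/z = (-7 + 15i)/274

1/z = -0.0255 + 0.0547i


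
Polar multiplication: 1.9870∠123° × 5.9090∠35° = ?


r = 1.9870 * 5.9090 = 11.7412
theta = 123° + 35° = 158° = 158° (mod 360)

11.7412 cis(158°)


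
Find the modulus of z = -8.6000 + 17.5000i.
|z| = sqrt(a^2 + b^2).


|z| = sqrt((-8.6)^2 + 17.5^2) = sqrt(73.96 + 306.25) = sqrt(380.21) = 19.4990

|z| = 19.4990


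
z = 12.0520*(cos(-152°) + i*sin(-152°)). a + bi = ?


a = 12.0520*cos(-152°) = 12.0520*(-0.88295) = -10.6413
b = 12.0520*sin(-152°) = 12.0520*(-0.46947) = -5.6581

-10.6413 - 5.6581i


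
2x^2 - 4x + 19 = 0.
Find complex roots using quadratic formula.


disc = (-4)^2 - 4*2*19 = 16 - 152 = -136
sqrt(|disc|) = sqrt(136) = 11.6619
Real part = 4/(2*2) = 1.0000
Imag part = 11.6619/(2*2) = 2.9155

1.0000 ± 2.9155i


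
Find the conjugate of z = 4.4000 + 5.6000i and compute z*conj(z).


z_bar = 4.4000 - 5.6000i
z*z_bar = 4.4^2 + 5.6^2 = 19.36 + 31.36 = 50.72

z_bar = 4.4000 - 5.6000i, z*z_bar = 50.72


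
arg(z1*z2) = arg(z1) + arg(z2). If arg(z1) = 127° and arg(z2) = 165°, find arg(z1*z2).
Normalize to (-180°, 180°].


arg(z1*z2) = 127° + 165° = 292°
Normalized to (-180°, 180°]: -68°

-68°


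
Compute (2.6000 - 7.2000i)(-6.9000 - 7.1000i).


Real = 2.6*(-6.9) - (-7.2)*(-7.1) = -17.94 - 51.12 = -69.06
Imag = 2.6*(-7.1) - (6.9)*(-7.2) = -18.46 + 49.68 = 31.22

-69.0600 + 31.2200i


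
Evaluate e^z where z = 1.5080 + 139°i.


e^1.5080 = 4.5177
cos(139°) = -0.7547
sin(139°) = 0.65606
Real = 4.5177*(-0.7547) = -3.4095
Imag = 4.5177*0.65606 = 2.9639

-3.4095 + 2.9639i


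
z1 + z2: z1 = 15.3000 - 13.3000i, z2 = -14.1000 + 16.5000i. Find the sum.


Real: 15.3 - 14.1 = 1.2
Imag: -13.3 + 16.5 = 3.2

1.2000 + 3.2000i


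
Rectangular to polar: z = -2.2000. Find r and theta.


r = sqrt(4.84+0) = sqrt(4.84) = 2.2000
theta = atan2(0, -2.2) = 180.0000 degrees

r = 2.2000, theta = 180.0000 degrees


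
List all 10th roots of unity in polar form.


The 10th roots of unity are cis(360k/10°) for k=0..9
Angle step = 360/10 = 36°
Primitive root: cis(36°)
Primitive root = 0.8090 + 0.5878i

10 roots at angles: 0°, 36°, 72°, 108°, 144°, 180°, 216°, 252°, 288°, 324°


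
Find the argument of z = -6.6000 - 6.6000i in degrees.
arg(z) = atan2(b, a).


Re = -6.6, Im = -6.6
arg = atan2(-6.6, -6.6) = -135.0000 degrees

arg(z) = -135.0000 degrees


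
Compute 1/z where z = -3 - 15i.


|z|^2 = 9+225 = 234
1/z = (-3 + 15i)/234

1/z = -0.0128 + 0.0641i


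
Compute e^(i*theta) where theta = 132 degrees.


cos(132°) = -0.6691
sin(132°) = 0.7431

e^(i*132°) = -0.6691 + 0.7431i


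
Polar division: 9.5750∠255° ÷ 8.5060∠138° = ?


r = 9.5750 / 8.5060 = 1.1257
theta = 255° - 138° = 117° = 117° (mod 360)

1.1257 cis(117°)


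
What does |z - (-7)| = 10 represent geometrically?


|z - z0| = r is a circle with center z0 and radius r.
Center = (-7, 0), radius = 10

Circle with center (-7, 0) and radius 10


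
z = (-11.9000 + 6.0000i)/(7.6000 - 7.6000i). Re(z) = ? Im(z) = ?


Multiply by conjugate: (-11.9000 + 6.0000i)(7.6000 + 7.6000i) / (7.6^2 + (-7.6)^2)
Numerator real = -11.9*7.6 + 6*(-7.6) = -136.04
Numerator imag = 6*7.6 - (-11.9)*(-7.6) = -44.84
Denominator = 115.52
Re(z) = -136.04/115.52 = -1.1776
Im(z) = -44.84/115.52 = -0.3882

Re(z) = -1.1776, Im(z) = -0.3882


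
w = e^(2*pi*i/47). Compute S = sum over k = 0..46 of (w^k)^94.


The roots are w_k = w^k with w = e^(2*pi*i/47), and (w^k)^94 = (w^94)^k.
So S = 1 + u + u^2 + ... + u^(46) with u = w^94.
94 = 2*47 + 0, so 94 is a multiple of 47 and u = (w^47)^2 = 1.
Every one of the 47 terms equals 1: S = 47

S = 47


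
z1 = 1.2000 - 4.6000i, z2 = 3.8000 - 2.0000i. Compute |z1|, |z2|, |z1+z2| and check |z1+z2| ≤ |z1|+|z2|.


|z1| = sqrt(1.2^2 + (-4.6)^2) = sqrt(22.6) = 4.7539
|z2| = sqrt(3.8^2 + (-2)^2) = sqrt(18.44) = 4.2942
z1+z2 = 5.0000 - 6.6000i
|z1+z2| = sqrt(68.56) = 8.2801
|z1|+|z2| = 4.7539 + 4.2942 = 9.0481

|z1+z2| = 8.2801 ≤ |z1|+|z2| = 9.0481 (verified)


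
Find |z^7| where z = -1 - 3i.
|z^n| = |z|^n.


|z| = sqrt(1+9) = sqrt(10) = 3.1623
|z^7| = |z|^7 = (sqrt(10))^7 = 10^3 * sqrt(10) = 1000*sqrt(10)

|z^7| = 1000*sqrt(10) ≈ 3162.2777


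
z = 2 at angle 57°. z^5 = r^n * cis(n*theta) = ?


r^5 = 2^5 = 32
n*theta = 5*57° = 285° = 285° (mod 360)
a = 32*cos(285°) = 8.2822
b = 32*sin(285°) = -30.9096

32 cis(285°) = 8.2822 - 30.9096i


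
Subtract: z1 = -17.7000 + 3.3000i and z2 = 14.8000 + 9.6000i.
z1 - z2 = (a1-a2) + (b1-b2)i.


Real: -17.7 - 14.8 = -32.5
Imag: 3.3 - 9.6 = -6.3

-32.5000 - 6.3000i


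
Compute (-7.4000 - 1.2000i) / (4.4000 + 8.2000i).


Conjugate of z2 = 4.4000 - 8.2000i
Numerator: (-7.4000 - 1.2000i)(4.4000 - 8.2000i) = -42.4000 + 55.4000i
Denominator: 4.4^2 + 8.2^2 = 86.6
Result = (-42.4000 + 55.4000i)/86.6

-0.4896 + 0.6397i


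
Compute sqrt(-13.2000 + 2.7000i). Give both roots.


|z| = sqrt(174.24+7.29) = 13.4733
sqrt((|z|+a)/2) = sqrt((13.4733+(-13.2))/2) = sqrt(0.1367) = 0.3697
sqrt((|z|-a)/2) = sqrt((13.4733-(-13.2))/2) = sqrt(13.3367) = 3.6519

±(0.3697 + 3.6519i) i.e. 0.3697 + 3.6519i and -0.3697 - 3.6519i


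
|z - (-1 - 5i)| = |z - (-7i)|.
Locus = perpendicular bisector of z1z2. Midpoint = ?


Equal distances means the locus is the perpendicular bisector of z1 and z2.
Midpoint = ((-1+0)/2, (-5+(-7))/2) = (-0.5000, -6.0000)

Perpendicular bisector through (-0.5000, -6.0000)


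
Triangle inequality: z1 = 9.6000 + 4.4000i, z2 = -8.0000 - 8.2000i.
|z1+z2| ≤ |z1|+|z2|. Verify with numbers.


|z1| = sqrt(9.6^2 + 4.4^2) = sqrt(111.52) = 10.5603
|z2| = sqrt((-8)^2 + (-8.2)^2) = sqrt(131.24) = 11.4560
z1+z2 = 1.6000 - 3.8000i
|z1+z2| = sqrt(17) = 4.1231
|z1|+|z2| = 10.5603 + 11.4560 = 22.0163

|z1+z2| = 4.1231 ≤ |z1|+|z2| = 22.0163 (verified)


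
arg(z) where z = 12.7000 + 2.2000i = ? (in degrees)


Re = 12.7, Im = 2.2
arg = atan2(2.2, 12.7) = 9.8277 degrees

arg(z) = 9.8277 degrees


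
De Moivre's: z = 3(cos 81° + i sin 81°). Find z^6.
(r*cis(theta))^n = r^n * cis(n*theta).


r^6 = 3^6 = 729
n*theta = 6*81° = 486° = 126° (mod 360)
a = 729*cos(126°) = -428.4954
b = 729*sin(126°) = 589.7734

729 cis(126°) = -428.4954 + 589.7734i


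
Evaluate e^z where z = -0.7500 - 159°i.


e^-0.7500 = 0.4724
cos(-159°) = -0.9336
sin(-159°) = -0.3584
Real = 0.4724*(-0.9336) = -0.4410
Imag = 0.4724*(-0.3584) = -0.1693

-0.4410 - 0.1693i


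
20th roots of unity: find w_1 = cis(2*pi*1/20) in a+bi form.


Angle = 360*1/20 = 18°
a = cos(18°) = 0.9511
b = sin(18°) = 0.3090

0.9511 + 0.3090i


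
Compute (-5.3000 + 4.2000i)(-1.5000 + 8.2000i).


Real = -5.3*(-1.5) - 4.2*8.2 = 7.95 - 34.44 = -26.49
Imag = -5.3*8.2 - (1.5)*4.2 = -43.46 - (6.3) = -49.76

-26.4900 - 49.7600i


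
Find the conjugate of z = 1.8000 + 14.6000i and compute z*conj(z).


z_bar = 1.8000 - 14.6000i
z*z_bar = 1.8^2 + 14.6^2 = 3.24 + 213.16 = 216.4

z_bar = 1.8000 - 14.6000i, z*z_bar = 216.4


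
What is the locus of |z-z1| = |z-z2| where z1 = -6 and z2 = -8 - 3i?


Equal distances means the locus is the perpendicular bisector of z1 and z2.
Midpoint = ((-6+(-8))/2, (0+(-3))/2) = (-7.0000, -1.5000)

Perpendicular bisector through (-7.0000, -1.5000)


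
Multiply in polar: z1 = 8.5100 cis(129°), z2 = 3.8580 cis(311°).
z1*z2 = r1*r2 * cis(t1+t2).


r = 8.5100 * 3.8580 = 32.8316
theta = 129° + 311° = 440° = 80° (mod 360)

32.8316 cis(80°)


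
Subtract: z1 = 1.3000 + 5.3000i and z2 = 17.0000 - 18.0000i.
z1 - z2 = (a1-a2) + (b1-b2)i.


Real: 1.3 - 17 = -15.7
Imag: 5.3 + 18 = 23.3

-15.7000 + 23.3000i


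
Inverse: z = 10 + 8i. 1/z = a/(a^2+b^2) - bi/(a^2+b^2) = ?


|z|^2 = 100+64 = 164
1/z = (10 - 8i)/164

1/z = 0.0610 - 0.0488i


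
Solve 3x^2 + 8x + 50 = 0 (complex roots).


disc = 8^2 - 4*3*50 = 64 - 600 = -536
sqrt(|disc|) = sqrt(536) = 23.1517
Real part = -8/(2*3) = -1.3333
Imag part = 23.1517/(2*3) = 3.8586

-1.3333 ± 3.8586i


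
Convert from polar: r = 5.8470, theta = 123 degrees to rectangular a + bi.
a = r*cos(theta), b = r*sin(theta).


a = 5.8470*cos(123°) = 5.8470*(-0.54464) = -3.1845
b = 5.8470*sin(123°) = 5.8470*0.83867 = 4.9037

-3.1845 + 4.9037i


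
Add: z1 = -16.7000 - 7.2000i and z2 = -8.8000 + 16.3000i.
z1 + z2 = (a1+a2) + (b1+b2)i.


Real: -16.7 - 8.8 = -25.5
Imag: -7.2 + 16.3 = 9.1

-25.5000 + 9.1000i


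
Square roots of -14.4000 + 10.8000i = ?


|z| = sqrt(207.36+116.64) = 18.0000
sqrt((|z|+a)/2) = sqrt((18.0000+(-14.4))/2) = sqrt(1.8000) = 1.3416
sqrt((|z|-a)/2) = sqrt((18.0000-(-14.4))/2) = sqrt(16.2000) = 4.0249

±(1.3416 + 4.0249i) i.e. 1.3416 + 4.0249i and -1.3416 - 4.0249i


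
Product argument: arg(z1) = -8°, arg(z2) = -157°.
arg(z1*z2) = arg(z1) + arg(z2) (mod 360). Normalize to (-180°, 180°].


arg(z1*z2) = -8° - 157° = -165°
Normalized to (-180°, 180°]: -165°

-165°


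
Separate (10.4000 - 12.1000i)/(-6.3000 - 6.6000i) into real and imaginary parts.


Multiply by conjugate: (10.4000 - 12.1000i)(-6.3000 + 6.6000i) / ((-6.3)^2 + (-6.6)^2)
Numerator real = 10.4*(-6.3) - (12.1)*(-6.6) = 14.34
Numerator imag = -12.1*(-6.3) - 10.4*(-6.6) = 144.87
Denominator = 83.25
Re(z) = 14.34/83.25 = 0.1723
Im(z) = 144.87/83.25 = 1.7402

Re(z) = 0.1723, Im(z) = 1.7402


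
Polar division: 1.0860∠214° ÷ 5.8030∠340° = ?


r = 1.0860 / 5.8030 = 0.1871
theta = 214° - 340° = -126° = 234° (mod 360)

0.1871 cis(234°)


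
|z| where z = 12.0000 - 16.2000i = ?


|z| = sqrt(12^2 + (-16.2)^2) = sqrt(144 + 262.44) = sqrt(406.44) = 20.1604

|z| = 20.1604


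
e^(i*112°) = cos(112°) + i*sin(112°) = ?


cos(112°) = -0.3746
sin(112°) = 0.9272

e^(i*112°) = -0.3746 + 0.9272i


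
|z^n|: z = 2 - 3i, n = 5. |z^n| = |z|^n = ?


|z| = sqrt(4+9) = sqrt(13) = 3.6056
|z^5| = |z|^5 = (sqrt(13))^5 = 13^2 * sqrt(13) = 169*sqrt(13)

|z^5| = 169*sqrt(13) ≈ 609.3382


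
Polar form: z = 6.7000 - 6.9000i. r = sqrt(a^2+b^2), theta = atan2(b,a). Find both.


r = sqrt(44.89+47.61) = sqrt(92.5) = 9.6177
theta = atan2(-6.9, 6.7) = -45.8425 degrees

r = 9.6177, theta = -45.8425 degrees


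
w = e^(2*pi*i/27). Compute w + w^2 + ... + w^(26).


With w = e^(2*pi*i/27), all 27 of the 27th roots of unity w^0 = 1, w, ..., w^(26) sum to 0: 1 + w + ... + w^(26) = (1 - w^27)/(1 - w) = 0 since w^27 = 1, w ≠ 1.
Removing the root 1: w + w^2 + ... + w^(26) = 0 - 1 = -1

Sum = -1


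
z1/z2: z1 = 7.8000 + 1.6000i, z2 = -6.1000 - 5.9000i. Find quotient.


Conjugate of z2 = -6.1000 + 5.9000i
Numerator: (7.8000 + 1.6000i)(-6.1000 + 5.9000i) = -57.0200 + 36.2600i
Denominator: (-6.1)^2 + (-5.9)^2 = 72.02
Result = (-57.0200 + 36.2600i)/72.02

-0.7917 + 0.5035i


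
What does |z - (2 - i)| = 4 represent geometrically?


|z - z0| = r is a circle with center z0 and radius r.
Center = (2, -1), radius = 4

Circle with center (2, -1) and radius 4


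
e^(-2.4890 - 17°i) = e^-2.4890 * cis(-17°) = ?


e^-2.4890 = 0.0830
cos(-17°) = 0.9563
sin(-17°) = -0.2924
Real = 0.0830*0.9563 = 0.0794
Imag = 0.0830*(-0.2924) = -0.0243

0.0794 - 0.0243i


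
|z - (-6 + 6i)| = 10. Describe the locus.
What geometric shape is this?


|z - z0| = r is a circle with center z0 and radius r.
Center = (-6, 6), radius = 10

Circle with center (-6, 6) and radius 10


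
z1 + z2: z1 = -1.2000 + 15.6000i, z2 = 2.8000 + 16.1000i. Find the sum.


Real: -1.2 + 2.8 = 1.6
Imag: 15.6 + 16.1 = 31.7

1.6000 + 31.7000i


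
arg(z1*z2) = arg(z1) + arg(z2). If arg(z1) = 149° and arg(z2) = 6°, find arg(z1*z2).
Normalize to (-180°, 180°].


arg(z1*z2) = 149° + 6° = 155°
Normalized to (-180°, 180°]: 155°

155°


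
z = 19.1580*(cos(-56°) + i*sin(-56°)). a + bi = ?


a = 19.1580*cos(-56°) = 19.1580*0.55919 = 10.7130
b = 19.1580*sin(-56°) = 19.1580*(-0.82904) = -15.8827

10.7130 - 15.8827i


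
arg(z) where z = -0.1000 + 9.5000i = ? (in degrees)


Re = -0.1, Im = 9.5
arg = atan2(9.5, -0.1) = 90.6031 degrees

arg(z) = 90.6031 degrees


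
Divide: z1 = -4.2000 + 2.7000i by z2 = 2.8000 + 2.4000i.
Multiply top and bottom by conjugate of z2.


Conjugate of z2 = 2.8000 - 2.4000i
Numerator: (-4.2000 + 2.7000i)(2.8000 - 2.4000i) = -5.2800 + 17.6400i
Denominator: 2.8^2 + 2.4^2 = 13.6
Result = (-5.2800 + 17.6400i)/13.6

-0.3882 + 1.2971i


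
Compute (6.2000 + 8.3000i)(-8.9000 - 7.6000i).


Real = 6.2*(-8.9) - 8.3*(-7.6) = -55.18 - (-63.08) = 7.9
Imag = 6.2*(-7.6) - (8.9)*8.3 = -47.12 - (73.87) = -120.99

7.9000 - 120.9900i


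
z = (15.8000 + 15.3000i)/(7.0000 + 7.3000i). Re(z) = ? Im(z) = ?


Multiply by conjugate: (15.8000 + 15.3000i)(7.0000 - 7.3000i) / (7^2 + 7.3^2)
Numerator real = 15.8*7 + 15.3*7.3 = 222.29
Numerator imag = 15.3*7 - 15.8*7.3 = -8.24
Denominator = 102.29
Re(z) = 222.29/102.29 = 2.1731
Im(z) = -8.24/102.29 = -0.0806

Re(z) = 2.1731, Im(z) = -0.0806


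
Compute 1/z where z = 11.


|z|^2 = 121+0 = 121
1/z = (11 - 0i)/121

1/z = 0.0909 + 0i


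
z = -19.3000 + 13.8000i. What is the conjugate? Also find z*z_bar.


z_bar = -19.3000 - 13.8000i
z*z_bar = (-19.3)^2 + 13.8^2 = 372.49 + 190.44 = 562.93

z_bar = -19.3000 - 13.8000i, z*z_bar = 562.93


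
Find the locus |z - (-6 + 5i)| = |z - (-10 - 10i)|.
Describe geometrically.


Equal distances means the locus is the perpendicular bisector of z1 and z2.
Midpoint = ((-6+(-10))/2, (5+(-10))/2) = (-8.0000, -2.5000)

Perpendicular bisector through (-8.0000, -2.5000)


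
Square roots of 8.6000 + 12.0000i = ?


|z| = sqrt(73.96+144) = 14.7635
sqrt((|z|+a)/2) = sqrt((14.7635+8.6)/2) = sqrt(11.6817) = 3.4179
sqrt((|z|-a)/2) = sqrt((14.7635-8.6)/2) = sqrt(3.0817) = 1.7555

±(3.4179 + 1.7555i) i.e. 3.4179 + 1.7555i and -3.4179 - 1.7555i


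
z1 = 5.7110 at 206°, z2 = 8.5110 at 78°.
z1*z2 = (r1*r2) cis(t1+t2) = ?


r = 5.7110 * 8.5110 = 48.6063
theta = 206° + 78° = 284° = 284° (mod 360)

48.6063 cis(284°)


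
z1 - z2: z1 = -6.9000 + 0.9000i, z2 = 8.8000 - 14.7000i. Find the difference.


Real: -6.9 - 8.8 = -15.7
Imag: 0.9 + 14.7 = 15.6

-15.7000 + 15.6000i


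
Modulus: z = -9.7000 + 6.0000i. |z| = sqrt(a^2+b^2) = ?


|z| = sqrt((-9.7)^2 + 6^2) = sqrt(94.09 + 36) = sqrt(130.09) = 11.4057

|z| = 11.4057


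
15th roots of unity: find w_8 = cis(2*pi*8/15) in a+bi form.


Angle = 360*8/15 = 192°
a = cos(192°) = -0.9781
b = sin(192°) = -0.2079

-0.9781 - 0.2079i


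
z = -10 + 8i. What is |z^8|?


|z| = sqrt(100+64) = sqrt(164) = 12.8062
|z^8| = |z|^8 = (sqrt(164))^8 = 164^4 = 723394816

|z^8| = 723394816


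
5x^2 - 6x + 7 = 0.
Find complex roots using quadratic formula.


disc = (-6)^2 - 4*5*7 = 36 - 140 = -104
sqrt(|disc|) = sqrt(104) = 10.1980
Real part = 6/(2*5) = 0.6000
Imag part = 10.1980/(2*5) = 1.0198

0.6000 ± 1.0198i


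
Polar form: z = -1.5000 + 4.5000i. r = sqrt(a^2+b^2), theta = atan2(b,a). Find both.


r = sqrt(2.25+20.25) = sqrt(22.5) = 4.7434
theta = atan2(4.5, -1.5) = 108.4349 degrees

r = 4.7434, theta = 108.4349 degrees


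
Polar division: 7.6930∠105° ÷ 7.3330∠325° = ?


r = 7.6930 / 7.3330 = 1.0491
theta = 105° - 325° = -220° = 140° (mod 360)

1.0491 cis(140°)


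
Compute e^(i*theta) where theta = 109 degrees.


cos(109°) = -0.3256
sin(109°) = 0.9455

e^(i*109°) = -0.3256 + 0.9455i


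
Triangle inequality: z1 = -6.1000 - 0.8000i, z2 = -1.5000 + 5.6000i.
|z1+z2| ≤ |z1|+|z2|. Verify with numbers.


|z1| = sqrt((-6.1)^2 + (-0.8)^2) = sqrt(37.85) = 6.1522
|z2| = sqrt((-1.5)^2 + 5.6^2) = sqrt(33.61) = 5.7974
z1+z2 = -7.6000 + 4.8000i
|z1+z2| = sqrt(80.8) = 8.9889
|z1|+|z2| = 6.1522 + 5.7974 = 11.9496

|z1+z2| = 8.9889 ≤ |z1|+|z2| = 11.9496 (verified)


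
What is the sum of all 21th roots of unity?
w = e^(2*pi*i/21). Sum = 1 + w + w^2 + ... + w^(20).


The sum of all 21th roots of unity is 0.
Geometric series: (1 - w^21)/(1 - w) = (1-1)/(1-w) = 0 since w^21 = 1, w ≠ 1.
Alternatively: coefficient of z^20 in z^21 - 1 is 0.

0


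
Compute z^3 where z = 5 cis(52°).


r^3 = 5^3 = 125
n*theta = 3*52° = 156° = 156° (mod 360)
a = 125*cos(156°) = -114.1932
b = 125*sin(156°) = 50.8421

125 cis(156°) = -114.1932 + 50.8421i


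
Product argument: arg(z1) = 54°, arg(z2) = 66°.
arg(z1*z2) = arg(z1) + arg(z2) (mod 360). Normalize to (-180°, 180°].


arg(z1*z2) = 54° + 66° = 120°
Normalized to (-180°, 180°]: 120°

120°


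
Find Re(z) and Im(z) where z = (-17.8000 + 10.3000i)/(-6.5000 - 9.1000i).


Multiply by conjugate: (-17.8000 + 10.3000i)(-6.5000 + 9.1000i) / ((-6.5)^2 + (-9.1)^2)
Numerator real = -17.8*(-6.5) + 10.3*(-9.1) = 21.97
Numerator imag = 10.3*(-6.5) - (-17.8)*(-9.1) = -228.93
Denominator = 125.06
Re(z) = 21.97/125.06 = 0.1757
Im(z) = -228.93/125.06 = -1.8306

Re(z) = 0.1757, Im(z) = -1.8306


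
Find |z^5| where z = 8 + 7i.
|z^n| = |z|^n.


|z| = sqrt(64+49) = sqrt(113) = 10.6301
|z^5| = |z|^5 = (sqrt(113))^5 = 113^2 * sqrt(113) = 12769*sqrt(113)

|z^5| = 12769*sqrt(113) ≈ 135736.3319


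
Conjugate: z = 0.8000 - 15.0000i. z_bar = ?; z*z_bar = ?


z_bar = 0.8000 + 15.0000i
z*z_bar = 0.8^2 + (-15)^2 = 0.64 + 225 = 225.64

z_bar = 0.8000 + 15.0000i, z*z_bar = 225.64


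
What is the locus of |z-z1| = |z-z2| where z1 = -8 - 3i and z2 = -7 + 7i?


Equal distances means the locus is the perpendicular bisector of z1 and z2.
Midpoint = ((-8+(-7))/2, (-3+7)/2) = (-7.5000, 2.0000)

Perpendicular bisector through (-7.5000, 2.0000)


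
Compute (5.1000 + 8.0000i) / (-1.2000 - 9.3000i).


Conjugate of z2 = -1.2000 + 9.3000i
Numerator: (5.1000 + 8.0000i)(-1.2000 + 9.3000i) = -80.5200 + 37.8300i
Denominator: (-1.2)^2 + (-9.3)^2 = 87.93
Result = (-80.5200 + 37.8300i)/87.93

-0.9157 + 0.4302i


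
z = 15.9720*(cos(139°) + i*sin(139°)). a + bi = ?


a = 15.9720*cos(139°) = 15.9720*(-0.75471) = -12.0542
b = 15.9720*sin(139°) = 15.9720*0.65606 = 10.4786

-12.0542 + 10.4786i


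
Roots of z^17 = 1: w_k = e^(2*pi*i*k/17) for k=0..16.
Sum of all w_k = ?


The sum of all 17th roots of unity is 0.
Geometric series: (1 - w^17)/(1 - w) = (1-1)/(1-w) = 0 since w^17 = 1, w ≠ 1.
Alternatively: coefficient of z^16 in z^17 - 1 is 0.

0


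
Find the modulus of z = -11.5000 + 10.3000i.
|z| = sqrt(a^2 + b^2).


|z| = sqrt((-11.5)^2 + 10.3^2) = sqrt(132.25 + 106.09) = sqrt(238.34) = 15.4383

|z| = 15.4383


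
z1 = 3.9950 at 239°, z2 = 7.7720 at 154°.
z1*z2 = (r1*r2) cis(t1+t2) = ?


r = 3.9950 * 7.7720 = 31.0491
theta = 239° + 154° = 393° = 33° (mod 360)

31.0491 cis(33°)


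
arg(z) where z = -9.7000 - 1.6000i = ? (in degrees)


Re = -9.7, Im = -1.6
arg = atan2(-1.6, -9.7) = -170.6335 degrees

arg(z) = -170.6335 degrees


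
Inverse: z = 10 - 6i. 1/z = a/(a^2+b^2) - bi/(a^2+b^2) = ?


|z|^2 = 100+36 = 136
1/z = (10 + 6i)/136

1/z = 0.0735 + 0.0441i


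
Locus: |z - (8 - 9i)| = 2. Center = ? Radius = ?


|z - z0| = r is a circle with center z0 and radius r.
Center = (8, -9), radius = 2

Circle with center (8, -9) and radius 2


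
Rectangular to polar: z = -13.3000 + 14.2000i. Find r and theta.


r = sqrt(176.89+201.64) = sqrt(378.53) = 19.4558
theta = atan2(14.2, -13.3) = 133.1255 degrees

r = 19.4558, theta = 133.1255 degrees


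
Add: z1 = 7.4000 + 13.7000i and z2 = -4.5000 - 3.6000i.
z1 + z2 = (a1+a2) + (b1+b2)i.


Real: 7.4 - 4.5 = 2.9
Imag: 13.7 - 3.6 = 10.1

2.9000 + 10.1000i


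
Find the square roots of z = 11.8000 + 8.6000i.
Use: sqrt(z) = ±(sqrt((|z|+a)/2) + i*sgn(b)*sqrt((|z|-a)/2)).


|z| = sqrt(139.24+73.96) = 14.6014
sqrt((|z|+a)/2) = sqrt((14.6014+11.8)/2) = sqrt(13.2007) = 3.6333
sqrt((|z|-a)/2) = sqrt((14.6014-11.8)/2) = sqrt(1.4007) = 1.1835

±(3.6333 + 1.1835i) i.e. 3.6333 + 1.1835i and -3.6333 - 1.1835i


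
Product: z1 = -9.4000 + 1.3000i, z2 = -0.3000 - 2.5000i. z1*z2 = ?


Real = -9.4*(-0.3) - 1.3*(-2.5) = 2.82 - (-3.25) = 6.07
Imag = -9.4*(-2.5) - (0.3)*1.3 = 23.5 - (0.39) = 23.11

6.0700 + 23.1100i


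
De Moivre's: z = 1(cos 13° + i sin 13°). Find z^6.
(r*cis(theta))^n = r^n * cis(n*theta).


r^6 = 1^6 = 1
n*theta = 6*13° = 78° = 78° (mod 360)
a = 1*cos(78°) = 0.2079
b = 1*sin(78°) = 0.9781

1 cis(78°) = 0.2079 + 0.9781i


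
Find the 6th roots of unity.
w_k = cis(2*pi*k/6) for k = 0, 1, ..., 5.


The 6th roots of unity are cis(360k/6°) for k=0..5
Angle step = 360/6 = 60°
Primitive root: cis(60°)
Primitive root = 0.5000 + 0.8660i

6 roots at angles: 0°, 60°, 120°, 180°, 240°, 300°


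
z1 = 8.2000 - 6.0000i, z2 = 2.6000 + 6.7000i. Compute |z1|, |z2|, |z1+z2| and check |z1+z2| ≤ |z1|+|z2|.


|z1| = sqrt(8.2^2 + (-6)^2) = sqrt(103.24) = 10.1607
|z2| = sqrt(2.6^2 + 6.7^2) = sqrt(51.65) = 7.1868
z1+z2 = 10.8000 + 0.7000i
|z1+z2| = sqrt(117.13) = 10.8227
|z1|+|z2| = 10.1607 + 7.1868 = 17.3475

|z1+z2| = 10.8227 ≤ |z1|+|z2| = 17.3475 (verified)


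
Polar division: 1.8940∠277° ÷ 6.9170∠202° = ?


r = 1.8940 / 6.9170 = 0.2738
theta = 277° - 202° = 75° = 75° (mod 360)

0.2738 cis(75°)


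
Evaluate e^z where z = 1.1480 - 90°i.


e^1.1480 = 3.1519
cos(-90°) = 0
sin(-90°) = -1
Real = 3.1519*0 = 0
Imag = 3.1519*(-1) = -3.1519

0 - 3.1519i


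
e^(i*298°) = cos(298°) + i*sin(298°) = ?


cos(298°) = 0.4695
sin(298°) = -0.8829

e^(i*298°) = 0.4695 - 0.8829i


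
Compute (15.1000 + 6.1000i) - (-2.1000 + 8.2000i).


Real: 15.1 + 2.1 = 17.2
Imag: 6.1 - 8.2 = -2.1

17.2000 - 2.1000i


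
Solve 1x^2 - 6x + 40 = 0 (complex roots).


disc = (-6)^2 - 4*1*40 = 36 - 160 = -124
sqrt(|disc|) = sqrt(124) = 11.1355
Real part = 6/(2*1) = 3.0000
Imag part = 11.1355/(2*1) = 5.5678

3.0000 ± 5.5678i


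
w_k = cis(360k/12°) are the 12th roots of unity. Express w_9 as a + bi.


Angle = 360*9/12 = 270°
a = cos(270°) = 0
b = sin(270°) = -1.0000

0 - 1.0000i


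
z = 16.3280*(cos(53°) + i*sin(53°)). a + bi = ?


a = 16.3280*cos(53°) = 16.3280*0.601815 = 9.8264
b = 16.3280*sin(53°) = 16.3280*0.798636 = 13.0401

9.8264 + 13.0401i


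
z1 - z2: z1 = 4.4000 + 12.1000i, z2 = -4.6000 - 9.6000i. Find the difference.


Real: 4.4 + 4.6 = 9
Imag: 12.1 + 9.6 = 21.7

9.0000 + 21.7000i


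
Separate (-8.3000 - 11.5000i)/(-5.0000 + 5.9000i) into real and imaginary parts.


Multiply by conjugate: (-8.3000 - 11.5000i)(-5.0000 - 5.9000i) / ((-5)^2 + 5.9^2)
Numerator real = -8.3*(-5) - (11.5)*5.9 = -26.35
Numerator imag = -11.5*(-5) - (-8.3)*5.9 = 106.47
Denominator = 59.81
Re(z) = -26.35/59.81 = -0.4406
Im(z) = 106.47/59.81 = 1.7801

Re(z) = -0.4406, Im(z) = 1.7801


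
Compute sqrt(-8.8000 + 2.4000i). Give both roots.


|z| = sqrt(77.44+5.76) = 9.1214
sqrt((|z|+a)/2) = sqrt((9.1214+(-8.8))/2) = sqrt(0.1607) = 0.4009
sqrt((|z|-a)/2) = sqrt((9.1214-(-8.8))/2) = sqrt(8.9607) = 2.9934

±(0.4009 + 2.9934i) i.e. 0.4009 + 2.9934i and -0.4009 - 2.9934i


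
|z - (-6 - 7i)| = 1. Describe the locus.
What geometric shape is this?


|z - z0| = r is a circle with center z0 and radius r.
Center = (-6, -7), radius = 1

Circle with center (-6, -7) and radius 1


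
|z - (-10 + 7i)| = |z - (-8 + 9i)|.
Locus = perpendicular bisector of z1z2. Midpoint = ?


Equal distances means the locus is the perpendicular bisector of z1 and z2.
Midpoint = ((-10+(-8))/2, (7+9)/2) = (-9.0000, 8.0000)

Perpendicular bisector through (-9.0000, 8.0000)


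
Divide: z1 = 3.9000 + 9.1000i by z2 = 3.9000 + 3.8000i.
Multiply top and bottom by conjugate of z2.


Conjugate of z2 = 3.9000 - 3.8000i
Numerator: (3.9000 + 9.1000i)(3.9000 - 3.8000i) = 49.7900 + 20.6700i
Denominator: 3.9^2 + 3.8^2 = 29.65
Result = (49.7900 + 20.6700i)/29.65

1.6793 + 0.6971i


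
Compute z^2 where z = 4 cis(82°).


r^2 = 4^2 = 16
n*theta = 2*82° = 164° = 164° (mod 360)
a = 16*cos(164°) = -15.3802
b = 16*sin(164°) = 4.4102

16 cis(164°) = -15.3802 + 4.4102i


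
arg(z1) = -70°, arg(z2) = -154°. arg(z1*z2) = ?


arg(z1*z2) = -70° - 154° = -224°
Normalized to (-180°, 180°]: 136°

136°


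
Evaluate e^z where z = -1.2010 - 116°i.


e^-1.2010 = 0.3009
cos(-116°) = -0.4384
sin(-116°) = -0.8988
Real = 0.3009*(-0.4384) = -0.1319
Imag = 0.3009*(-0.8988) = -0.2704

-0.1319 - 0.2704i


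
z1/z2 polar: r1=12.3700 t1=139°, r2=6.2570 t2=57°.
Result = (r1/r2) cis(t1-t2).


r = 12.3700 / 6.2570 = 1.9770
theta = 139° - 57° = 82° = 82° (mod 360)

1.9770 cis(82°)


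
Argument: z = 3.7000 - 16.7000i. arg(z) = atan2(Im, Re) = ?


Re = 3.7, Im = -16.7
arg = atan2(-16.7, 3.7) = -77.5075 degrees

arg(z) = -77.5075 degrees


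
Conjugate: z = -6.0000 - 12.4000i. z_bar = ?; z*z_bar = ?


z_bar = -6.0000 + 12.4000i
z*z_bar = (-6)^2 + (-12.4)^2 = 36 + 153.76 = 189.76

z_bar = -6.0000 + 12.4000i, z*z_bar = 189.76


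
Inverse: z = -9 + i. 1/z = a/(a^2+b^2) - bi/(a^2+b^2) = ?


|z|^2 = 81+1 = 82
1/z = (-9 - 1i)/82

1/z = -0.1098 - 0.0122i


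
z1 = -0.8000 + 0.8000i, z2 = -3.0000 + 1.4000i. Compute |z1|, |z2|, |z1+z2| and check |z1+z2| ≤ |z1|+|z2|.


|z1| = sqrt((-0.8)^2 + 0.8^2) = sqrt(1.28) = 1.1314
|z2| = sqrt((-3)^2 + 1.4^2) = sqrt(10.96) = 3.3106
z1+z2 = -3.8000 + 2.2000i
|z1+z2| = sqrt(19.28) = 4.3909
|z1|+|z2| = 1.1314 + 3.3106 = 4.4420

|z1+z2| = 4.3909 ≤ |z1|+|z2| = 4.4420 (verified)


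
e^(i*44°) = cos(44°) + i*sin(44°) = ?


cos(44°) = 0.7193
sin(44°) = 0.6947

e^(i*44°) = 0.7193 + 0.6947i


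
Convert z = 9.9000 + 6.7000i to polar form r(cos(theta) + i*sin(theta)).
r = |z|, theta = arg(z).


r = sqrt(98.01+44.89) = sqrt(142.9) = 11.9541
theta = atan2(6.7, 9.9) = 34.0889 degrees

r = 11.9541, theta = 34.0889 degrees


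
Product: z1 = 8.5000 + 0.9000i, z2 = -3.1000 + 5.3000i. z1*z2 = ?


Real = 8.5*(-3.1) - 0.9*5.3 = -26.35 - 4.77 = -31.12
Imag = 8.5*5.3 - (3.1)*0.9 = 45.05 - (2.79) = 42.26

-31.1200 + 42.2600i


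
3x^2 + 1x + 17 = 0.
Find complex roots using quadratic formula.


disc = 1^2 - 4*3*17 = 1 - 204 = -203
sqrt(|disc|) = sqrt(203) = 14.2478
Real part = -1/(2*3) = -0.1667
Imag part = 14.2478/(2*3) = 2.3746

-0.1667 ± 2.3746i


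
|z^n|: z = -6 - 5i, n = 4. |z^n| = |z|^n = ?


|z| = sqrt(36+25) = sqrt(61) = 7.8102
|z^4| = |z|^4 = (sqrt(61))^4 = 61^2 = 3721

|z^4| = 3721


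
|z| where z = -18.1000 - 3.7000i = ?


|z| = sqrt((-18.1)^2 + (-3.7)^2) = sqrt(327.61 + 13.69) = sqrt(341.3) = 18.4743

|z| = 18.4743


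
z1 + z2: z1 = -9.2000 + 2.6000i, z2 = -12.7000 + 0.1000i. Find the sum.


Real: -9.2 - 12.7 = -21.9
Imag: 2.6 + 0.1 = 2.7

-21.9000 + 2.7000i


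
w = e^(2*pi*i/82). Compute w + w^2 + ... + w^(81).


With w = e^(2*pi*i/82), all 82 of the 82th roots of unity w^0 = 1, w, ..., w^(81) sum to 0: 1 + w + ... + w^(81) = (1 - w^82)/(1 - w) = 0 since w^82 = 1, w ≠ 1.
Removing the root 1: w + w^2 + ... + w^(81) = 0 - 1 = -1

Sum = -1


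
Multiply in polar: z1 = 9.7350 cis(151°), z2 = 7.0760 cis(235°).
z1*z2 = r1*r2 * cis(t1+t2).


r = 9.7350 * 7.0760 = 68.8849
theta = 151° + 235° = 386° = 26° (mod 360)

68.8849 cis(26°)


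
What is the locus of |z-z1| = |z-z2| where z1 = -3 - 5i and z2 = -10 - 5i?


Equal distances means the locus is the perpendicular bisector of z1 and z2.
Midpoint = ((-3+(-10))/2, (-5+(-5))/2) = (-6.5000, -5.0000)

Perpendicular bisector through (-6.5000, -5.0000)


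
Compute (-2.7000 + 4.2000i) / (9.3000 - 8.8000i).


Conjugate of z2 = 9.3000 + 8.8000i
Numerator: (-2.7000 + 4.2000i)(9.3000 + 8.8000i) = -62.0700 + 15.3000i
Denominator: 9.3^2 + (-8.8)^2 = 163.93
Result = (-62.0700 + 15.3000i)/163.93

-0.3786 + 0.0933i


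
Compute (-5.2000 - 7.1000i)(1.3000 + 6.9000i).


Real = -5.2*1.3 - (-7.1)*6.9 = -6.76 - (-48.99) = 42.23
Imag = -5.2*6.9 + 1.3*(-7.1) = -35.88 - (9.23) = -45.11

42.2300 - 45.1100i


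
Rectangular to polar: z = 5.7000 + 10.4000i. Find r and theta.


r = sqrt(32.49+108.16) = sqrt(140.65) = 11.8596
theta = atan2(10.4, 5.7) = 61.2739 degrees

r = 11.8596, theta = 61.2739 degrees


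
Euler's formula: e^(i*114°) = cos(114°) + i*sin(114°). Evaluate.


cos(114°) = -0.4067
sin(114°) = 0.9135

e^(i*114°) = -0.4067 + 0.9135i


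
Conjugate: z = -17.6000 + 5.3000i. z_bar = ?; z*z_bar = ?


z_bar = -17.6000 - 5.3000i
z*z_bar = (-17.6)^2 + 5.3^2 = 309.76 + 28.09 = 337.85

z_bar = -17.6000 - 5.3000i, z*z_bar = 337.85


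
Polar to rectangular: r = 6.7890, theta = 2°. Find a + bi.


a = 6.7890*cos(2°) = 6.7890*0.9994 = 6.7849
b = 6.7890*sin(2°) = 6.7890*0.0349 = 0.2369

6.7849 + 0.2369i


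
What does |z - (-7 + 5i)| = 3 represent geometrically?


|z - z0| = r is a circle with center z0 and radius r.
Center = (-7, 5), radius = 3

Circle with center (-7, 5) and radius 3


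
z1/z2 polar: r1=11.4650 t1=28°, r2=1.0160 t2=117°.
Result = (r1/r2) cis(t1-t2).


r = 11.4650 / 1.0160 = 11.2844
theta = 28° - 117° = -89° = 271° (mod 360)

11.2844 cis(271°)


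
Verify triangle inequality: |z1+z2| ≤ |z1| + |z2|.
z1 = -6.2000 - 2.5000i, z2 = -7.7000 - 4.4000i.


|z1| = sqrt((-6.2)^2 + (-2.5)^2) = sqrt(44.69) = 6.6851
|z2| = sqrt((-7.7)^2 + (-4.4)^2) = sqrt(78.65) = 8.8685
z1+z2 = -13.9000 - 6.9000i
|z1+z2| = sqrt(240.82) = 15.5184
|z1|+|z2| = 6.6851 + 8.8685 = 15.5536

|z1+z2| = 15.5184 ≤ |z1|+|z2| = 15.5536 (verified)


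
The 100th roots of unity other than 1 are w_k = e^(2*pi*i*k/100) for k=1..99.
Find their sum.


With w = e^(2*pi*i/100), all 100 of the 100th roots of unity w^0 = 1, w, ..., w^(99) sum to 0: 1 + w + ... + w^(99) = (1 - w^100)/(1 - w) = 0 since w^100 = 1, w ≠ 1.
Removing the root 1: w + w^2 + ... + w^(99) = 0 - 1 = -1

Sum = -1


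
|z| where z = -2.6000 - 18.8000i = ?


|z| = sqrt((-2.6)^2 + (-18.8)^2) = sqrt(6.76 + 353.44) = sqrt(360.2) = 18.9789

|z| = 18.9789


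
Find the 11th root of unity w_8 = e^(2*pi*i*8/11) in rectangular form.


Angle = 360*8/11 = 261.8182°
a = cos(261.8182°) = -0.1423
b = sin(261.8182°) = -0.9898

-0.1423 - 0.9898i


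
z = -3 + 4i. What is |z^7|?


|z| = sqrt(9+16) = sqrt(25) = 5
|z^7| = |z|^7 = 5^7 = 78125

|z^7| = 78125


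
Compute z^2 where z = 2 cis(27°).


r^2 = 2^2 = 4
n*theta = 2*27° = 54° = 54° (mod 360)
a = 4*cos(54°) = 2.3511
b = 4*sin(54°) = 3.2361

4 cis(54°) = 2.3511 + 3.2361i
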